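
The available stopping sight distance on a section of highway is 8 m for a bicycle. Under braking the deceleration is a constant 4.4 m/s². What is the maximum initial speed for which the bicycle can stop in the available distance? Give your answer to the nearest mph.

v²/(2a) = d ⇒ v = √(2 × 4.400 × 8) = √70.40 = 8.3905 m/s.
8.3905 m/s ÷ 0.44704 = 18.769 mph.

Maximum speed ≈ 19 mph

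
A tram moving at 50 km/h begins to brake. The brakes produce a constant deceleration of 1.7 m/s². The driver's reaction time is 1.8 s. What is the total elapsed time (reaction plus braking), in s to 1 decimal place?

50 km/h ÷ 3.6 = 13.8889 m/s.
Braking time = v/a = 13.8889 / 1.700 = 8.170 s.
Total = 1.8 + 8.170 = 9.970 s.

Total time ≈ 10.0 s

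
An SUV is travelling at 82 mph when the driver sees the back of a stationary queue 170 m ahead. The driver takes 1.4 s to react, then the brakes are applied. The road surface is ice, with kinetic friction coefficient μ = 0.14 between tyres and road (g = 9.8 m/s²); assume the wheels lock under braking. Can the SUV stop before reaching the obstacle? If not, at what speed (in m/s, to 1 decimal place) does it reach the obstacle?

82 mph × 0.44704 = 36.6573 m/s.
a = μg = 0.14 × 9.8 = 1.372 m/s².
Reaction distance = 36.6573 × 1.4 = 51.320 m.
Braking distance needed to stop: v²/(2a) = 1343.758 / 2.744 = 489.708 m, so total needed = 51.320 + 489.708 = 541.028 m > 170 m — it cannot stop.
Distance remaining when braking begins: 170 − 51.320 = 118.680 m.
v² = v₀² − 2a·d = 1343.758 − 2 × 1.372 × 118.680 = 1018.100 m²/s².
v = √1018.100 = 31.908 m/s.

No — it strikes the obstacle at 31.9 m/s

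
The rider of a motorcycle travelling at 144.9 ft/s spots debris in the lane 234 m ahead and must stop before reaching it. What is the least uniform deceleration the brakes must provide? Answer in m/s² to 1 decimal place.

Required deceleration ≈ 4.2 m/s²

144.9 ft/s × 0.3048 = 44.1655 m/s.
v² = 2a·d ⇒ a = v²/(2d) = 44.1655² / (2 × 234.000) = 1950.591 / 468.000 = 4.1679 m/s².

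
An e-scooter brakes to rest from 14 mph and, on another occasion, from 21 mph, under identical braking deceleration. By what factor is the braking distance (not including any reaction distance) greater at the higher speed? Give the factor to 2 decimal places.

Braking distance d = v²/(2a), so with a fixed, d ∝ v².
Factor = (21/14)² = 1.5000² = 2.2500.

Factor ≈ 2.25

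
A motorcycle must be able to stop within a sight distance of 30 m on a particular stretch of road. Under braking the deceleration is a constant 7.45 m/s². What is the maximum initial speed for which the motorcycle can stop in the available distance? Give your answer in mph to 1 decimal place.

v²/(2a) = d ⇒ v = √(2 × 7.450 × 30) = √447.00 = 21.1424 m/s.
21.1424 m/s ÷ 0.44704 = 47.294 mph.

Maximum speed ≈ 47.3 mph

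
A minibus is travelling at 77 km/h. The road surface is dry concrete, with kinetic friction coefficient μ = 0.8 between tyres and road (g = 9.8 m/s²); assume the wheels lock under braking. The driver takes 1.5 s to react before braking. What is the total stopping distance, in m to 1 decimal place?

Total stopping distance ≈ 61.3 m

77 km/h ÷ 3.6 = 21.3889 m/s.
a = μg = 0.8 × 9.8 = 7.840 m/s².
Reaction distance = v·t_r = 21.3889 × 1.5 = 32.083 m.
Braking distance = v²/(2a) = 21.3889² / (2 × 7.840) = 457.485 / 15.680 = 29.176 m.
Total = 32.083 + 29.176 = 61.259 m.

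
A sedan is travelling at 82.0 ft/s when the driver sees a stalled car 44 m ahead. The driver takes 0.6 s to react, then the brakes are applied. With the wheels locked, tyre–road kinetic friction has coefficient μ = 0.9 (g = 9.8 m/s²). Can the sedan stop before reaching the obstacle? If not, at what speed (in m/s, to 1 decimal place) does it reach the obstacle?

No — it strikes the obstacle at 10.6 m/s

82 ft/s × 0.3048 = 24.9936 m/s.
a = μg = 0.9 × 9.8 = 8.820 m/s².
Reaction distance = 24.9936 × 0.6 = 14.996 m.
Braking distance needed to stop: v²/(2a) = 624.680 / 17.640 = 35.413 m, so total needed = 14.996 + 35.413 = 50.409 m > 44 m — it cannot stop.
Distance remaining when braking begins: 44 − 14.996 = 29.004 m.
v² = v₀² − 2a·d = 624.680 − 2 × 8.820 × 29.004 = 113.049 m²/s².
v = √113.049 = 10.632 m/s.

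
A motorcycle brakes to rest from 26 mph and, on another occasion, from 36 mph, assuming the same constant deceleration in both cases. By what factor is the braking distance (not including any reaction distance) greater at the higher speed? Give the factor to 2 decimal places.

Factor ≈ 1.92

Braking distance d = v²/(2a), so with a fixed, d ∝ v².
Factor = (36/26)² = 1.3846² = 1.9171.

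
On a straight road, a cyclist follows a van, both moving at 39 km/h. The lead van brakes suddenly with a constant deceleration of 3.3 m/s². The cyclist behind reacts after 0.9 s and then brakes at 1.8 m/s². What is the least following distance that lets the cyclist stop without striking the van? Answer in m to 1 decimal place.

Minimum gap ≈ 24.6 m

39 km/h ÷ 3.6 = 10.8333 m/s.
Leader travels v²/(2a_L) = 117.360 / 6.600 = 17.782 m before stopping.
Follower covers v·t_r = 10.8333 × 0.9 = 9.750 m while reacting, then v²/(2a_F) = 117.360 / 3.600 = 32.600 m while braking, for a total of 9.750 + 32.600 = 42.350 m.
Since a_F ≤ a_L and the follower starts braking later, the follower is never slower than the leader, so the closest approach is when both have stopped.
Minimum gap = 42.350 − 17.782 = 24.568 m.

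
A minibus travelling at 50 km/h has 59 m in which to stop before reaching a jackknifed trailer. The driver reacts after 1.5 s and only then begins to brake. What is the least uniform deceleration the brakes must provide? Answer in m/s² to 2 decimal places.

Required deceleration ≈ 2.53 m/s²

50 km/h ÷ 3.6 = 13.8889 m/s.
Distance covered during reaction = 13.8889 × 1.5 = 20.833 m.
Distance available for braking: 59 − 20.833 = 38.167 m.
v² = 2a·d ⇒ a = v²/(2d) = 13.8889² / (2 × 38.167) = 192.902 / 76.334 = 2.5271 m/s².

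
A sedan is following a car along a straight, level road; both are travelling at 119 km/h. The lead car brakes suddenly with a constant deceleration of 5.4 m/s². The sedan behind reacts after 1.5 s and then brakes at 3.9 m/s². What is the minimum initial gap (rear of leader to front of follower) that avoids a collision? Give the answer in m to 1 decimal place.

119 km/h ÷ 3.6 = 33.0556 m/s.
Leader travels v²/(2a_L) = 1092.673 / 10.800 = 101.173 m before stopping.
Follower covers v·t_r = 33.0556 × 1.5 = 49.583 m while reacting, then v²/(2a_F) = 1092.673 / 7.800 = 140.086 m while braking, for a total of 49.583 + 140.086 = 189.669 m.
Since a_F ≤ a_L and the follower starts braking later, the follower is never slower than the leader, so the closest approach is when both have stopped.
Minimum gap = 189.669 − 101.173 = 88.496 m.

Minimum gap ≈ 88.5 m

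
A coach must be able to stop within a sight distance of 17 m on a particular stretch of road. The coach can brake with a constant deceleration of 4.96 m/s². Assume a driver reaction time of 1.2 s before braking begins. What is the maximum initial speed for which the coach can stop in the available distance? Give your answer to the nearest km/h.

Stopping distance: v·t_r + v²/(2a) = 17 with t_r = 1.2 s and a = 4.960 m/s².
So v² + 11.904 v − 168.64 = 0.
Positive root: v = −a·t_r + √((a·t_r)² + 2a·d) = −5.952 + √(35.426 + 168.64) = 8.3332 m/s.
8.3332 m/s × 3.6 = 30.000 km/h.

Maximum speed ≈ 30 km/h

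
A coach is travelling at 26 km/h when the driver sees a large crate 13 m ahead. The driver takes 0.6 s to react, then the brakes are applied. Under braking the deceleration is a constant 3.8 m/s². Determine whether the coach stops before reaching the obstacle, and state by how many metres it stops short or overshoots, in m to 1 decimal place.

Yes — it stops 1.8 m short of the obstacle

26 km/h ÷ 3.6 = 7.2222 m/s.
Reaction distance = 7.2222 × 0.6 = 4.333 m.
Braking distance = v²/(2a) = 52.160 / 7.600 = 6.863 m.
Total stopping distance = 4.333 + 6.863 = 11.196 m, vs 13 m available — it stops with 13 − 11.196 = 1.804 m to spare.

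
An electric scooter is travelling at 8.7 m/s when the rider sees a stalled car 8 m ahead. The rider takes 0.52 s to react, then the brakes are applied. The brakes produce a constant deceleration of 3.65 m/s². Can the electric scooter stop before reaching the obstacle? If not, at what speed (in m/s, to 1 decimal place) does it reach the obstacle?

No — it strikes the obstacle at 7.1 m/s

Reaction distance = 8.7000 × 0.52 = 4.524 m.
Braking distance needed to stop: v²/(2a) = 75.690 / 7.300 = 10.368 m, so total needed = 4.524 + 10.368 = 14.892 m > 8 m — it cannot stop.
Distance remaining when braking begins: 8 − 4.524 = 3.476 m.
v² = v₀² − 2a·d = 75.690 − 2 × 3.650 × 3.476 = 50.315 m²/s².
v = √50.315 = 7.093 m/s.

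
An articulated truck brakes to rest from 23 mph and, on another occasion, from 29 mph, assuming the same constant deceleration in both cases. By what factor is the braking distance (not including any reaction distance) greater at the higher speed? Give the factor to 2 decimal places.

Factor ≈ 1.59

Braking distance d = v²/(2a), so with a fixed, d ∝ v².
Factor = (29/23)² = 1.2609² = 1.5899.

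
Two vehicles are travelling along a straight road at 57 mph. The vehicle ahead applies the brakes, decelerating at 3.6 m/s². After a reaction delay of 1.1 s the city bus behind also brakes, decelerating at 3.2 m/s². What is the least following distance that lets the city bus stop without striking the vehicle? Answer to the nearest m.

Minimum gap ≈ 39 m

57 mph × 0.44704 = 25.4813 m/s.
Leader travels v²/(2a_L) = 649.297 / 7.200 = 90.180 m before stopping.
Follower covers v·t_r = 25.4813 × 1.1 = 28.029 m while reacting, then v²/(2a_F) = 649.297 / 6.400 = 101.453 m while braking, for a total of 28.029 + 101.453 = 129.482 m.
Since a_F ≤ a_L and the follower starts braking later, the follower is never slower than the leader, so the closest approach is when both have stopped.
Minimum gap = 129.482 − 90.180 = 39.302 m.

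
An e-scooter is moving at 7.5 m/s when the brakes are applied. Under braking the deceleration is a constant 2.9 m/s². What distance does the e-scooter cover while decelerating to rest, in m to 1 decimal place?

Braking distance ≈ 9.7 m

Braking distance = v²/(2a) = 7.5000² / (2 × 2.900) = 56.250 / 5.800 = 9.698 m.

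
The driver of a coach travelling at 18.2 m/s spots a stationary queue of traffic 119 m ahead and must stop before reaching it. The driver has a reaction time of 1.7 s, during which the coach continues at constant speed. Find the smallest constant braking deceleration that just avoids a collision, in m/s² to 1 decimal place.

Required deceleration ≈ 1.9 m/s²

Distance covered during reaction = 18.2000 × 1.7 = 30.940 m.
Distance available for braking: 119 − 30.940 = 88.060 m.
v² = 2a·d ⇒ a = v²/(2d) = 18.2000² / (2 × 88.060) = 331.240 / 176.120 = 1.8808 m/s².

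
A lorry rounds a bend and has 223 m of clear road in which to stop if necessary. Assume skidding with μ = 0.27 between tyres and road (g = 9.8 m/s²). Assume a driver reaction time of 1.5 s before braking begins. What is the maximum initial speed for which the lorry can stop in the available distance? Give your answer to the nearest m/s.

a = μg = 0.27 × 9.8 = 2.646 m/s².
Stopping distance: v·t_r + v²/(2a) = 223 with t_r = 1.5 s and a = 2.646 m/s².
So v² + 7.938 v − 1180.12 = 0.
Positive root: v = −a·t_r + √((a·t_r)² + 2a·d) = −3.969 + √(15.753 + 1180.12) = 30.6124 m/s.

Maximum speed ≈ 31 m/s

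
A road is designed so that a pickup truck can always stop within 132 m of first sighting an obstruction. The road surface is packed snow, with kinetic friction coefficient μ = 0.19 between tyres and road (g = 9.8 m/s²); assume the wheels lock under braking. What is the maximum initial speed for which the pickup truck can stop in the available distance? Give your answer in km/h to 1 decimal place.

Maximum speed ≈ 79.8 km/h

a = μg = 0.19 × 9.8 = 1.862 m/s².
v²/(2a) = d ⇒ v = √(2 × 1.862 × 132) = √491.57 = 22.1714 m/s.
22.1714 m/s × 3.6 = 79.817 km/h.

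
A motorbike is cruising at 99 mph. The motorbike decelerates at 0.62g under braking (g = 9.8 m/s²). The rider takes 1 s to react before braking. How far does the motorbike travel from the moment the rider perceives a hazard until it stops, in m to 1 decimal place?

99 mph × 0.44704 = 44.2570 m/s.
a = 0.62 × 9.8 = 6.076 m/s².
Reaction distance = v·t_r = 44.2570 × 1 = 44.257 m.
Braking distance = v²/(2a) = 44.2570² / (2 × 6.076) = 1958.682 / 12.152 = 161.182 m.
Total = 44.257 + 161.182 = 205.439 m.

Total stopping distance ≈ 205.4 m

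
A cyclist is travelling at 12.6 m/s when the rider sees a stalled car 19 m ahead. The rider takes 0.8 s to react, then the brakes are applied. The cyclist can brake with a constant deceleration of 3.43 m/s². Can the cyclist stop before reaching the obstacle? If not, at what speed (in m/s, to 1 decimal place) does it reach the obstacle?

No — it strikes the obstacle at 9.9 m/s

Reaction distance = 12.6000 × 0.8 = 10.080 m.
Braking distance needed to stop: v²/(2a) = 158.760 / 6.860 = 23.143 m, so total needed = 10.080 + 23.143 = 33.223 m > 19 m — it cannot stop.
Distance remaining when braking begins: 19 − 10.080 = 8.920 m.
v² = v₀² − 2a·d = 158.760 − 2 × 3.430 × 8.920 = 97.569 m²/s².
v = √97.569 = 9.878 m/s.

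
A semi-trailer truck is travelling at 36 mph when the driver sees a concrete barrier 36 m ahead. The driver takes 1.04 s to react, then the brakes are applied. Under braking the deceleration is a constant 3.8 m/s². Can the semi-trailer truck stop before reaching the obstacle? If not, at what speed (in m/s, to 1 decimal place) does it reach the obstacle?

36 mph × 0.44704 = 16.0934 m/s.
Reaction distance = 16.0934 × 1.04 = 16.737 m.
Braking distance needed to stop: v²/(2a) = 258.998 / 7.600 = 34.079 m, so total needed = 16.737 + 34.079 = 50.816 m > 36 m — it cannot stop.
Distance remaining when braking begins: 36 − 16.737 = 19.263 m.
v² = v₀² − 2a·d = 258.998 − 2 × 3.800 × 19.263 = 112.599 m²/s².
v = √112.599 = 10.611 m/s.

No — it strikes the obstacle at 10.6 m/s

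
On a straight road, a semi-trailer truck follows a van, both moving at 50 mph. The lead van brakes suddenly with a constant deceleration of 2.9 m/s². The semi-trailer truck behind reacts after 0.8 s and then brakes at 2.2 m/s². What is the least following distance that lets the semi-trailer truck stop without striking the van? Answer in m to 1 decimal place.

50 mph × 0.44704 = 22.3520 m/s.
Leader travels v²/(2a_L) = 499.612 / 5.800 = 86.140 m before stopping.
Follower covers v·t_r = 22.3520 × 0.8 = 17.882 m while reacting, then v²/(2a_F) = 499.612 / 4.400 = 113.548 m while braking, for a total of 17.882 + 113.548 = 131.430 m.
Since a_F ≤ a_L and the follower starts braking later, the follower is never slower than the leader, so the closest approach is when both have stopped.
Minimum gap = 131.430 − 86.140 = 45.290 m.

Minimum gap ≈ 45.3 m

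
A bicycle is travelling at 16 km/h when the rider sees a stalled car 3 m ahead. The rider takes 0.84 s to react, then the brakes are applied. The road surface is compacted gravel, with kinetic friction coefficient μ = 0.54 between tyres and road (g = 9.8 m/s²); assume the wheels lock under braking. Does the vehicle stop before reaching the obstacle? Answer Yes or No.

No

16 km/h ÷ 3.6 = 4.4444 m/s.
a = μg = 0.54 × 9.8 = 5.292 m/s².
Reaction distance = 4.4444 × 0.84 = 3.733 m.
Braking distance = v²/(2a) = 19.753 / 10.584 = 1.866 m.
Total stopping distance = 3.733 + 1.866 = 5.599 m, vs 3 m available — it cannot stop in time and overshoots by 5.599 − 3 = 2.599 m.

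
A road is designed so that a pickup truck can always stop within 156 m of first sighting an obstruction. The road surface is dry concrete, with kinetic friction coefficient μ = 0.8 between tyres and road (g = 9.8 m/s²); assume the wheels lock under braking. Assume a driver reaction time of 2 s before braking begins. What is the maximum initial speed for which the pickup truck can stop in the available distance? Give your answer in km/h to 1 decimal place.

Maximum speed ≈ 130.3 km/h

a = μg = 0.8 × 9.8 = 7.840 m/s².
Stopping distance: v·t_r + v²/(2a) = 156 with t_r = 2 s and a = 7.840 m/s².
So v² + 31.360 v − 2446.08 = 0.
Positive root: v = −a·t_r + √((a·t_r)² + 2a·d) = −15.680 + √(245.862 + 2446.08) = 36.2039 m/s.
36.2039 m/s × 3.6 = 130.334 km/h.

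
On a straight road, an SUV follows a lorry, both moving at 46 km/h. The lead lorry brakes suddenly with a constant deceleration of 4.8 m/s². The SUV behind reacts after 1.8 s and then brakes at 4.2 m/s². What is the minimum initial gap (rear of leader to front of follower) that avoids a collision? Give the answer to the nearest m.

46 km/h ÷ 3.6 = 12.7778 m/s.
Leader travels v²/(2a_L) = 163.272 / 9.600 = 17.008 m before stopping.
Follower covers v·t_r = 12.7778 × 1.8 = 23.000 m while reacting, then v²/(2a_F) = 163.272 / 8.400 = 19.437 m while braking, for a total of 23.000 + 19.437 = 42.437 m.
Since a_F ≤ a_L and the follower starts braking later, the follower is never slower than the leader, so the closest approach is when both have stopped.
Minimum gap = 42.437 − 17.008 = 25.429 m.

Minimum gap ≈ 25 m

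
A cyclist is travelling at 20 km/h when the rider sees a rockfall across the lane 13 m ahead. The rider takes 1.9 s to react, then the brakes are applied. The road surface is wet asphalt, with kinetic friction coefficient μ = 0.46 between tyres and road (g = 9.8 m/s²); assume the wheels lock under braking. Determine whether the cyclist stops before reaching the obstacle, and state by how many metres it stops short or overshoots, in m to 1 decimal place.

20 km/h ÷ 3.6 = 5.5556 m/s.
a = μg = 0.46 × 9.8 = 4.508 m/s².
Reaction distance = 5.5556 × 1.9 = 10.556 m.
Braking distance = v²/(2a) = 30.865 / 9.016 = 3.423 m.
Total stopping distance = 10.556 + 3.423 = 13.979 m, vs 13 m available — it cannot stop in time and overshoots by 13.979 − 13 = 0.979 m.

No — it overshoots by 1.0 m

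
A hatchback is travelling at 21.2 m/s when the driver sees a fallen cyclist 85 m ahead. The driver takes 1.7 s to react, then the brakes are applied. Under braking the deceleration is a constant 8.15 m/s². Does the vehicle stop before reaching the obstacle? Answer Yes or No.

Yes

Reaction distance = 21.2000 × 1.7 = 36.040 m.
Braking distance = v²/(2a) = 449.440 / 16.300 = 27.573 m.
Total stopping distance = 36.040 + 27.573 = 63.613 m, vs 85 m available — it stops with 85 − 63.613 = 21.387 m to spare.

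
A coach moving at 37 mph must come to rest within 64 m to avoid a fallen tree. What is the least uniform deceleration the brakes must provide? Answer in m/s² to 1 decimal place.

Required deceleration ≈ 2.1 m/s²

37 mph × 0.44704 = 16.5405 m/s.
v² = 2a·d ⇒ a = v²/(2d) = 16.5405² / (2 × 64.000) = 273.588 / 128.000 = 2.1374 m/s².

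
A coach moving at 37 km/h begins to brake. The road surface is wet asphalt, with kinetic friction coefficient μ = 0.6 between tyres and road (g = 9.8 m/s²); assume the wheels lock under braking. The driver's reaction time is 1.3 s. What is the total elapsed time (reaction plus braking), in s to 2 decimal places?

Total time ≈ 3.05 s

37 km/h ÷ 3.6 = 10.2778 m/s.
a = μg = 0.6 × 9.8 = 5.880 m/s².
Braking time = v/a = 10.2778 / 5.880 = 1.748 s.
Total = 1.3 + 1.748 = 3.048 s.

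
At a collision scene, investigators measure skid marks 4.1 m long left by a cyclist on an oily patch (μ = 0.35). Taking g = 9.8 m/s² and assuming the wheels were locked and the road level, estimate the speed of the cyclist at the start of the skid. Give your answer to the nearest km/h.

Deceleration a = μg = 0.35 × 9.8 = 3.430 m/s².
v = √(2a·d) = √(2 × 3.430 × 4.1) = √28.126 = 5.3034 m/s.
= 5.3034 × 3.6 = 19.092 km/h.

Initial speed ≈ 19 km/h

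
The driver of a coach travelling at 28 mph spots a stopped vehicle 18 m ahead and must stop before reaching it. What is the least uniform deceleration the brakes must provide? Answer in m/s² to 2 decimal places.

Required deceleration ≈ 4.35 m/s²

28 mph × 0.44704 = 12.5171 m/s.
v² = 2a·d ⇒ a = v²/(2d) = 12.5171² / (2 × 18.000) = 156.678 / 36.000 = 4.3522 m/s².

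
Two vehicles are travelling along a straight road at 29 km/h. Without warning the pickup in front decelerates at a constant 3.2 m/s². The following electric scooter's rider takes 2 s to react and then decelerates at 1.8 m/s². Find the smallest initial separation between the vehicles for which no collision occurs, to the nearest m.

29 km/h ÷ 3.6 = 8.0556 m/s.
Leader travels v²/(2a_L) = 64.893 / 6.400 = 10.140 m before stopping.
Follower covers v·t_r = 8.0556 × 2 = 16.111 m while reacting, then v²/(2a_F) = 64.893 / 3.600 = 18.026 m while braking, for a total of 16.111 + 18.026 = 34.137 m.
Since a_F ≤ a_L and the follower starts braking later, the follower is never slower than the leader, so the closest approach is when both have stopped.
Minimum gap = 34.137 − 10.140 = 23.997 m.

Minimum gap ≈ 24 m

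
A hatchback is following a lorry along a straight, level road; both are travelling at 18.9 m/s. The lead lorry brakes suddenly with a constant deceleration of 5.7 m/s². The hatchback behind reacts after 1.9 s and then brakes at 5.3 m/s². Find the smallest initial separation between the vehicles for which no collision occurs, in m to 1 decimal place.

Leader travels v²/(2a_L) = 357.210 / 11.400 = 31.334 m before stopping.
Follower covers v·t_r = 18.9000 × 1.9 = 35.910 m while reacting, then v²/(2a_F) = 357.210 / 10.600 = 33.699 m while braking, for a total of 35.910 + 33.699 = 69.609 m.
Since a_F ≤ a_L and the follower starts braking later, the follower is never slower than the leader, so the closest approach is when both have stopped.
Minimum gap = 69.609 − 31.334 = 38.275 m.

Minimum gap ≈ 38.3 m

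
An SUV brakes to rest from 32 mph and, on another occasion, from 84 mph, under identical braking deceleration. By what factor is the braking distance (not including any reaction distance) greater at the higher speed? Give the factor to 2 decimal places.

Factor ≈ 6.89

Braking distance d = v²/(2a), so with a fixed, d ∝ v².
Factor = (84/32)² = 2.6250² = 6.8906.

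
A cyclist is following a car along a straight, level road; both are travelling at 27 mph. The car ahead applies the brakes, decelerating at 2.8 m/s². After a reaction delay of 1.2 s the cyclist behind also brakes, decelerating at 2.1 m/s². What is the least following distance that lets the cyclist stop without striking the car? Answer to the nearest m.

27 mph × 0.44704 = 12.0701 m/s.
Leader travels v²/(2a_L) = 145.687 / 5.600 = 26.016 m before stopping.
Follower covers v·t_r = 12.0701 × 1.2 = 14.484 m while reacting, then v²/(2a_F) = 145.687 / 4.200 = 34.687 m while braking, for a total of 14.484 + 34.687 = 49.171 m.
Since a_F ≤ a_L and the follower starts braking later, the follower is never slower than the leader, so the closest approach is when both have stopped.
Minimum gap = 49.171 − 26.016 = 23.155 m.

Minimum gap ≈ 23 m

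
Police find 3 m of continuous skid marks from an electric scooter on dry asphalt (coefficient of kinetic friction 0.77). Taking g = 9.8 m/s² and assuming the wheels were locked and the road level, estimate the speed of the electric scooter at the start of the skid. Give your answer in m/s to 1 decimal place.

Initial speed ≈ 6.7 m/s

Deceleration a = μg = 0.77 × 9.8 = 7.546 m/s².
v = √(2a·d) = √(2 × 7.546 × 3) = √45.276 = 6.7287 m/s.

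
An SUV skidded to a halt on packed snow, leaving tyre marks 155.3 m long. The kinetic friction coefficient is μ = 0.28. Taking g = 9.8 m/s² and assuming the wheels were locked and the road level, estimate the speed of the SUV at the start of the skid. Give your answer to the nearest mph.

Initial speed ≈ 65 mph

Deceleration a = μg = 0.28 × 9.8 = 2.744 m/s².
v = √(2a·d) = √(2 × 2.744 × 155.3) = √852.286 = 29.1939 m/s.
= 29.1939 ÷ 0.44704 = 65.305 mph.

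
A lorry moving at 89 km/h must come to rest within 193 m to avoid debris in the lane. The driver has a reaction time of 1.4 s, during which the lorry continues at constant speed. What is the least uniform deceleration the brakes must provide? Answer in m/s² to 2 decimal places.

Required deceleration ≈ 1.93 m/s²

89 km/h ÷ 3.6 = 24.7222 m/s.
Distance covered during reaction = 24.7222 × 1.4 = 34.611 m.
Distance available for braking: 193 − 34.611 = 158.389 m.
v² = 2a·d ⇒ a = v²/(2d) = 24.7222² / (2 × 158.389) = 611.187 / 316.778 = 1.9294 m/s².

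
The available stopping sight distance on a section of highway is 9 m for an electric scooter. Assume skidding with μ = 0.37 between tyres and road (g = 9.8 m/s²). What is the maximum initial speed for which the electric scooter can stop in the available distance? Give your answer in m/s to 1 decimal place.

a = μg = 0.37 × 9.8 = 3.626 m/s².
v²/(2a) = d ⇒ v = √(2 × 3.626 × 9) = √65.27 = 8.0790 m/s.

Maximum speed ≈ 8.1 m/s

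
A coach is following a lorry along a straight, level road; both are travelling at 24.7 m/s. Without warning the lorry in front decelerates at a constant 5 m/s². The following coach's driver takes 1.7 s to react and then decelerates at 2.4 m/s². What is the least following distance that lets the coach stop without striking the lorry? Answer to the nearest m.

Leader travels v²/(2a_L) = 610.090 / 10.000 = 61.009 m before stopping.
Follower covers v·t_r = 24.7000 × 1.7 = 41.990 m while reacting, then v²/(2a_F) = 610.090 / 4.800 = 127.102 m while braking, for a total of 41.990 + 127.102 = 169.092 m.
Since a_F ≤ a_L and the follower starts braking later, the follower is never slower than the leader, so the closest approach is when both have stopped.
Minimum gap = 169.092 − 61.009 = 108.083 m.

Minimum gap ≈ 108 m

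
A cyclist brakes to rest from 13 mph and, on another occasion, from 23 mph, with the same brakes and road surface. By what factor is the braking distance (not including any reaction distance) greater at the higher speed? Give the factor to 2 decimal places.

Factor ≈ 3.13

Braking distance d = v²/(2a), so with a fixed, d ∝ v².
Factor = (23/13)² = 1.7692² = 3.1301.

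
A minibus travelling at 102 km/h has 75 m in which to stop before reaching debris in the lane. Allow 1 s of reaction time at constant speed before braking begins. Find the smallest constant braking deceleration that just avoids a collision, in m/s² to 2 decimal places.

Required deceleration ≈ 8.60 m/s²

102 km/h ÷ 3.6 = 28.3333 m/s.
Distance covered during reaction = 28.3333 × 1 = 28.333 m.
Distance available for braking: 75 − 28.333 = 46.667 m.
v² = 2a·d ⇒ a = v²/(2d) = 28.3333² / (2 × 46.667) = 802.776 / 93.334 = 8.6011 m/s².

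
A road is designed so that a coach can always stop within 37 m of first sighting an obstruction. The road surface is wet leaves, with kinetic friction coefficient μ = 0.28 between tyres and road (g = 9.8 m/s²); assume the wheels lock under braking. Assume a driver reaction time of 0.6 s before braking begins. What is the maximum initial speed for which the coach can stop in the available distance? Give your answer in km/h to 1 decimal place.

Maximum speed ≈ 45.7 km/h

a = μg = 0.28 × 9.8 = 2.744 m/s².
Stopping distance: v·t_r + v²/(2a) = 37 with t_r = 0.6 s and a = 2.744 m/s².
So v² + 3.293 v − 203.06 = 0.
Positive root: v = −a·t_r + √((a·t_r)² + 2a·d) = −1.646 + √(2.709 + 203.06) = 12.6987 m/s.
12.6987 m/s × 3.6 = 45.715 km/h.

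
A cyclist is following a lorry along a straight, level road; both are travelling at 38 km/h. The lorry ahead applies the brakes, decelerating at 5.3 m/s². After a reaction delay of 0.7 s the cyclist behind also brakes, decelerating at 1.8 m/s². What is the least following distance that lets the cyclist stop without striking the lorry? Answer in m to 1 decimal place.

Minimum gap ≈ 27.8 m

38 km/h ÷ 3.6 = 10.5556 m/s.
Leader travels v²/(2a_L) = 111.421 / 10.600 = 10.511 m before stopping.
Follower covers v·t_r = 10.5556 × 0.7 = 7.389 m while reacting, then v²/(2a_F) = 111.421 / 3.600 = 30.950 m while braking, for a total of 7.389 + 30.950 = 38.339 m.
Since a_F ≤ a_L and the follower starts braking later, the follower is never slower than the leader, so the closest approach is when both have stopped.
Minimum gap = 38.339 − 10.511 = 27.828 m.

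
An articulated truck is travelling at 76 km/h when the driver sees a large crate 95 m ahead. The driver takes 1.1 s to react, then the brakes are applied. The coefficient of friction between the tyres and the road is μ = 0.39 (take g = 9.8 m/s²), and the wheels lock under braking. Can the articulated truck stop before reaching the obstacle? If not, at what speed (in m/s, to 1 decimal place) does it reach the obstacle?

76 km/h ÷ 3.6 = 21.1111 m/s.
a = μg = 0.39 × 9.8 = 3.822 m/s².
Reaction distance = 21.1111 × 1.1 = 23.222 m.
Braking distance = v²/(2a) = 445.679 / 7.644 = 58.304 m.
Total stopping distance = 23.222 + 58.304 = 81.526 m, vs 95 m available — it stops with 95 − 81.526 = 13.474 m to spare.

Yes — it stops about 13.5 m short of the obstacle, so it never reaches it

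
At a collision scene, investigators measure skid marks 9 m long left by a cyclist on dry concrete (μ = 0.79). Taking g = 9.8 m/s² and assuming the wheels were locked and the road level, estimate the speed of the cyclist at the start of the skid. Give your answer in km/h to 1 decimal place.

Initial speed ≈ 42.5 km/h

Deceleration a = μg = 0.79 × 9.8 = 7.742 m/s².
v = √(2a·d) = √(2 × 7.742 × 9) = √139.356 = 11.8049 m/s.
= 11.8049 × 3.6 = 42.498 km/h.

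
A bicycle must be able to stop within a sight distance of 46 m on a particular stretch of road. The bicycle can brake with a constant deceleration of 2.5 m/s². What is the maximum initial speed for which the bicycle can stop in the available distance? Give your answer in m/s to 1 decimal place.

Maximum speed ≈ 15.2 m/s

v²/(2a) = d ⇒ v = √(2 × 2.500 × 46) = √230.00 = 15.1658 m/s.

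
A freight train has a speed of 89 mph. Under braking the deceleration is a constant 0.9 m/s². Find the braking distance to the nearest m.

Braking distance ≈ 879 m

89 mph × 0.44704 = 39.7866 m/s.
Braking distance = v²/(2a) = 39.7866² / (2 × 0.900) = 1582.974 / 1.800 = 879.430 m.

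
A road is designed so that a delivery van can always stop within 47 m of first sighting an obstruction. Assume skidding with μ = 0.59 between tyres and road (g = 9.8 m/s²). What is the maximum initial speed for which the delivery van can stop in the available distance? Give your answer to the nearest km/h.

a = μg = 0.59 × 9.8 = 5.782 m/s².
v²/(2a) = d ⇒ v = √(2 × 5.782 × 47) = √543.51 = 23.3133 m/s.
23.3133 m/s × 3.6 = 83.928 km/h.

Maximum speed ≈ 84 km/h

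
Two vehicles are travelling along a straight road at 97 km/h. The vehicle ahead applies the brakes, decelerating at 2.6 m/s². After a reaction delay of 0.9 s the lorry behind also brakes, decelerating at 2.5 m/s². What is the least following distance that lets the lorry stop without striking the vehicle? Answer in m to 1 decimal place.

Minimum gap ≈ 29.8 m

97 km/h ÷ 3.6 = 26.9444 m/s.
Leader travels v²/(2a_L) = 726.001 / 5.200 = 139.616 m before stopping.
Follower covers v·t_r = 26.9444 × 0.9 = 24.250 m while reacting, then v²/(2a_F) = 726.001 / 5.000 = 145.200 m while braking, for a total of 24.250 + 145.200 = 169.450 m.
Since a_F ≤ a_L and the follower starts braking later, the follower is never slower than the leader, so the closest approach is when both have stopped.
Minimum gap = 169.450 − 139.616 = 29.834 m.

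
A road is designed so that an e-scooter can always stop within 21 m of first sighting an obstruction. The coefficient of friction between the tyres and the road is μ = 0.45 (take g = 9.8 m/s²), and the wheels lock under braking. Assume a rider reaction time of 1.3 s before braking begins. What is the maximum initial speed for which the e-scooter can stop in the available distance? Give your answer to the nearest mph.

a = μg = 0.45 × 9.8 = 4.410 m/s².
Stopping distance: v·t_r + v²/(2a) = 21 with t_r = 1.3 s and a = 4.410 m/s².
So v² + 11.466 v − 185.22 = 0.
Positive root: v = −a·t_r + √((a·t_r)² + 2a·d) = −5.733 + √(32.867 + 185.22) = 9.0348 m/s.
9.0348 m/s ÷ 0.44704 = 20.210 mph.

Maximum speed ≈ 20 mph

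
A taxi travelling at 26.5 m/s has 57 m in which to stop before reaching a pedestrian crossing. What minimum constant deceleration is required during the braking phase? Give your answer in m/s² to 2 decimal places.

v² = 2a·d ⇒ a = v²/(2d) = 26.5000² / (2 × 57.000) = 702.250 / 114.000 = 6.1601 m/s².

Required deceleration ≈ 6.16 m/s²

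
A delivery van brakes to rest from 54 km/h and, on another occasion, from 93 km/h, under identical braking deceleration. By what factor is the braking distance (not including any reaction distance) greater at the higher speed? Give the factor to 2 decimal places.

Braking distance d = v²/(2a), so with a fixed, d ∝ v².
Factor = (93/54)² = 1.7222² = 2.9660.

Factor ≈ 2.97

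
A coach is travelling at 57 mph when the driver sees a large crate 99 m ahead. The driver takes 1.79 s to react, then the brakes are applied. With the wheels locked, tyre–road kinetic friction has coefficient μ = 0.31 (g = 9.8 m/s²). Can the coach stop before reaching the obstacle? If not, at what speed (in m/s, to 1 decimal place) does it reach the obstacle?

No — it strikes the obstacle at 18.0 m/s

57 mph × 0.44704 = 25.4813 m/s.
a = μg = 0.31 × 9.8 = 3.038 m/s².
Reaction distance = 25.4813 × 1.79 = 45.612 m.
Braking distance needed to stop: v²/(2a) = 649.297 / 6.076 = 106.863 m, so total needed = 45.612 + 106.863 = 152.475 m > 99 m — it cannot stop.
Distance remaining when braking begins: 99 − 45.612 = 53.388 m.
v² = v₀² − 2a·d = 649.297 − 2 × 3.038 × 53.388 = 324.912 m²/s².
v = √324.912 = 18.025 m/s.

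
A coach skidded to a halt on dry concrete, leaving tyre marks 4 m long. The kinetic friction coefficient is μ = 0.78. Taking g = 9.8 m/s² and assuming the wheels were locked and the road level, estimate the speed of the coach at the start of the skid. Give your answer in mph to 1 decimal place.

Deceleration a = μg = 0.78 × 9.8 = 7.644 m/s².
v = √(2a·d) = √(2 × 7.644 × 4) = √61.152 = 7.8200 m/s.
= 7.8200 ÷ 0.44704 = 17.493 mph.

Initial speed ≈ 17.5 mph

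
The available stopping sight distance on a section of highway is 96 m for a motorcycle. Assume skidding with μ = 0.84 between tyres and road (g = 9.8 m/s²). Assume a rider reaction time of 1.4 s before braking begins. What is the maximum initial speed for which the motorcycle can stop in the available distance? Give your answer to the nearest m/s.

a = μg = 0.84 × 9.8 = 8.232 m/s².
Stopping distance: v·t_r + v²/(2a) = 96 with t_r = 1.4 s and a = 8.232 m/s².
So v² + 23.050 v − 1580.54 = 0.
Positive root: v = −a·t_r + √((a·t_r)² + 2a·d) = −11.525 + √(132.826 + 1580.54) = 29.8678 m/s.

Maximum speed ≈ 30 m/s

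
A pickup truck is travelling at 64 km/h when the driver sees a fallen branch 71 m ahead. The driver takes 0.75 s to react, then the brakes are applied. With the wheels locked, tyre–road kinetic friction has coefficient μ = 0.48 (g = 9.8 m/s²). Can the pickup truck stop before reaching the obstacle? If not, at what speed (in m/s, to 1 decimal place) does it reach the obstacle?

64 km/h ÷ 3.6 = 17.7778 m/s.
a = μg = 0.48 × 9.8 = 4.704 m/s².
Reaction distance = 17.7778 × 0.75 = 13.333 m.
Braking distance = v²/(2a) = 316.050 / 9.408 = 33.594 m.
Total stopping distance = 13.333 + 33.594 = 46.927 m, vs 71 m available — it stops with 71 − 46.927 = 24.073 m to spare.

Yes — it stops about 24.1 m short of the obstacle, so it never reaches it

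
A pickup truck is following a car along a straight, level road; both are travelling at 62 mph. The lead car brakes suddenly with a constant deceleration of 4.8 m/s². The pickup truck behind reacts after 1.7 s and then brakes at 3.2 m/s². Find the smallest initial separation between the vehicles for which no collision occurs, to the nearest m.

62 mph × 0.44704 = 27.7165 m/s.
Leader travels v²/(2a_L) = 768.204 / 9.600 = 80.021 m before stopping.
Follower covers v·t_r = 27.7165 × 1.7 = 47.118 m while reacting, then v²/(2a_F) = 768.204 / 6.400 = 120.032 m while braking, for a total of 47.118 + 120.032 = 167.150 m.
Since a_F ≤ a_L and the follower starts braking later, the follower is never slower than the leader, so the closest approach is when both have stopped.
Minimum gap = 167.150 − 80.021 = 87.129 m.

Minimum gap ≈ 87 m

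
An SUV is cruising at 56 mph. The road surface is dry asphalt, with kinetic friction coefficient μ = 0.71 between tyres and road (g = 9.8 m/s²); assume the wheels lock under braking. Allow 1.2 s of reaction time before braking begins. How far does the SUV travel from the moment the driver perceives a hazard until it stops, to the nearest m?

Total stopping distance ≈ 75 m

56 mph × 0.44704 = 25.0342 m/s.
a = μg = 0.71 × 9.8 = 6.958 m/s².
Reaction distance = v·t_r = 25.0342 × 1.2 = 30.041 m.
Braking distance = v²/(2a) = 25.0342² / (2 × 6.958) = 626.711 / 13.916 = 45.035 m.
Total = 30.041 + 45.035 = 75.076 m.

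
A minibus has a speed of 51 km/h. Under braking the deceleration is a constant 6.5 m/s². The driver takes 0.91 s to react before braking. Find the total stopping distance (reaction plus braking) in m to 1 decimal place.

Total stopping distance ≈ 28.3 m

51 km/h ÷ 3.6 = 14.1667 m/s.
Reaction distance = v·t_r = 14.1667 × 0.91 = 12.892 m.
Braking distance = v²/(2a) = 14.1667² / (2 × 6.500) = 200.695 / 13.000 = 15.438 m.
Total = 12.892 + 15.438 = 28.330 m.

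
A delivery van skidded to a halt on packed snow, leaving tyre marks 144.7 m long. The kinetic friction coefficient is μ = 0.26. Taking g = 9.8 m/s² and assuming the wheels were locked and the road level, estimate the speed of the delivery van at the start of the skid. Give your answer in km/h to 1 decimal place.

Initial speed ≈ 97.8 km/h

Deceleration a = μg = 0.26 × 9.8 = 2.548 m/s².
v = √(2a·d) = √(2 × 2.548 × 144.7) = √737.391 = 27.1549 m/s.
= 27.1549 × 3.6 = 97.758 km/h.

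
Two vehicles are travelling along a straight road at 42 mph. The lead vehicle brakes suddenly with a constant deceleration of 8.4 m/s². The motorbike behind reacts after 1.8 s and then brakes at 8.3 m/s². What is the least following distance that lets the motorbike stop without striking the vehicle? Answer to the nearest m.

42 mph × 0.44704 = 18.7757 m/s.
Leader travels v²/(2a_L) = 352.527 / 16.800 = 20.984 m before stopping.
Follower covers v·t_r = 18.7757 × 1.8 = 33.796 m while reacting, then v²/(2a_F) = 352.527 / 16.600 = 21.237 m while braking, for a total of 33.796 + 21.237 = 55.033 m.
Since a_F ≤ a_L and the follower starts braking later, the follower is never slower than the leader, so the closest approach is when both have stopped.
Minimum gap = 55.033 − 20.984 = 34.049 m.

Minimum gap ≈ 34 m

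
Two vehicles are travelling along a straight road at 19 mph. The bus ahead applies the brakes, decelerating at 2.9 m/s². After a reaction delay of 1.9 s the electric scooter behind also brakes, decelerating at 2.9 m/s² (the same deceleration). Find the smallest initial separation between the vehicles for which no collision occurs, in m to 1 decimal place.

19 mph × 0.44704 = 8.4938 m/s.
Leader travels v²/(2a_L) = 72.145 / 5.800 = 12.439 m before stopping.
Follower covers v·t_r = 8.4938 × 1.9 = 16.138 m while reacting, then v²/(2a_F) = 72.145 / 5.800 = 12.439 m while braking, for a total of 16.138 + 12.439 = 28.577 m.
Since a_F ≤ a_L and the follower starts braking later, the follower is never slower than the leader, so the closest approach is when both have stopped.
Minimum gap = 28.577 − 12.439 = 16.138 m.

Minimum gap ≈ 16.1 m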